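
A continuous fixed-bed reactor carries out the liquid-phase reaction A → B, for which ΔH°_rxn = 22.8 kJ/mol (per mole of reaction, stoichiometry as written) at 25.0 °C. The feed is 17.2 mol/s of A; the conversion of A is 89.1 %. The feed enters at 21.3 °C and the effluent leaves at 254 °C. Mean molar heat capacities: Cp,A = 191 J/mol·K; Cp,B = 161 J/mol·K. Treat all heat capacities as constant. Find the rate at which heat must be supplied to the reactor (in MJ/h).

Extent of reaction ξ = 0.891 × 17.2 = 15.325 mol/s
Reaction term: ξ·ΔH°_rxn = 15.325 × 22.8 = 349.41 kJ/s
Sensible, feed 21.3→25 °C: 12.155 kJ/s
Outlet flows (mol/s): A 1.8748, B 15.325
Sensible, products 25→254 °C: 647.03 kJ/s
Q = ΔH = 1008.6 kJ/s = 1008.6 kW
Heat supplied = 3630.9 MJ/h

Q_in = 3630 MJ/h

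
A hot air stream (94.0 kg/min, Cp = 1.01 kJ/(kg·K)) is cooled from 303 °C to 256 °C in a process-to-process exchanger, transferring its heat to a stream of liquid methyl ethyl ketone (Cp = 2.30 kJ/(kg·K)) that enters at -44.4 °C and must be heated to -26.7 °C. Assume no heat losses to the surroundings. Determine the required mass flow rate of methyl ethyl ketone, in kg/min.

Heat released by hot stream: Q = 94.0 × 1.01 × (303 − 256) = 4462.2 kJ/min
Energy balance on cold side (adiabatic exchanger): Q = ṁ_c·Cp_c·(T_c,out − T_c,in)
ṁ_c = 4462.2 / [2.30 × (-26.7 − -44.4)] = 109.61 kg/min

ṁ_c = 110 kg/min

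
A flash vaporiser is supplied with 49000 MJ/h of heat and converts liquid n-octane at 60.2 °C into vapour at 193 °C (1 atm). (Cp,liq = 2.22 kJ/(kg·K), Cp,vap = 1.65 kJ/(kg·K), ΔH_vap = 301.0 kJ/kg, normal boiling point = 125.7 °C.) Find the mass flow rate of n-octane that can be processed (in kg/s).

Δh = 2.22×(125.7−60.2) + 301.0 + 1.65×(193−125.7) = 557.46 kJ/kg
Q = 49000 MJ/h = 13611 kJ/s = 13611 kJ/s
ṁ = Q/Δh = 13611 / 557.46 = 24.417 kg/s

ṁ = 24.4 kg/s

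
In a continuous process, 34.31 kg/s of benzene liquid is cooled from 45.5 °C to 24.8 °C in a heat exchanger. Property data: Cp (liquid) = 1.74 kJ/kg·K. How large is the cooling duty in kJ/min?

Q_c = 74100 kJ/min

Q = ṁ·Cp·ΔT = 34.31 × 1.74 × (24.8 − 45.5) = -1235.8 kJ/s
Cooling duty = 74147 kJ/min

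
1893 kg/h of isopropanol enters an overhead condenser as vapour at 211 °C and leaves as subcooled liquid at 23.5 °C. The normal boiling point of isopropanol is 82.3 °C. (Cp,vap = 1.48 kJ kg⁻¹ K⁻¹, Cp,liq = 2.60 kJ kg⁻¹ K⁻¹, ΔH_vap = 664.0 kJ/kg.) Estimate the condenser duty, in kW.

vapour 211→82.3 °C: -190.48 kJ/kg
condensation at 82.3 °C: -664 kJ/kg
liquid 82.3→23.5 °C: -152.88 kJ/kg
Δh = -190.48 + -664 + -152.88 = -1007.4 kJ/kg
Q = ṁ·Δh = 1893 kg/h × -1007.4 kJ/kg = -1.9069e+06 kJ/h
|Q| = 529.7 kW

Q_c = 530 kW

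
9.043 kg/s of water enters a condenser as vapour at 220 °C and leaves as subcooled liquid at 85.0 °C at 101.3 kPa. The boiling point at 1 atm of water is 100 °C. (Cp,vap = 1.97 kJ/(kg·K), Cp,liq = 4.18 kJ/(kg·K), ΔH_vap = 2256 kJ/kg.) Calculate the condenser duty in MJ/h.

Q_c = 83200 MJ/h

vapour 220→100 °C: -236.4 kJ/kg
condensation at 100 °C: -2256 kJ/kg
liquid 100→85.0 °C: -62.7 kJ/kg
Δh = -236.4 + -2256 + -62.7 = -2555.1 kJ/kg
Q = ṁ·Δh = 9.043 kg/s × -2555.1 kJ/kg = -23106 kJ/s
|Q| = 23106 kW = 83181 MJ/h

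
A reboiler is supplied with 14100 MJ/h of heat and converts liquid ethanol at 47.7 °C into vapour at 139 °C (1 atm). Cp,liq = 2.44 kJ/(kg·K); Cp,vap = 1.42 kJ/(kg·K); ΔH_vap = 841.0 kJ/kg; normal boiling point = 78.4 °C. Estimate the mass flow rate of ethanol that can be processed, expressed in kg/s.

ṁ = 3.91 kg/s

Δh = 2.44×(78.4−47.7) + 841.0 + 1.42×(139−78.4) = 1002 kJ/kg
Q = 14100 MJ/h = 3916.7 kJ/s = 3916.7 kJ/s
ṁ = Q/Δh = 3916.7 / 1002 = 3.909 kg/s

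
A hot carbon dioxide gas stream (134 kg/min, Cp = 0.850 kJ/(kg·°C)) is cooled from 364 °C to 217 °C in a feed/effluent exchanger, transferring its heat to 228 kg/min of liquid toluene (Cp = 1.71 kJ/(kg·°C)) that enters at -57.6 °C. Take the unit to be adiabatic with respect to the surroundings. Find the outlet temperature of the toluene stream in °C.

T_c,out = -14.7 °C

Heat released by hot stream: Q = 134 × 0.850 × (364 − 217) = 16743 kJ/min
Energy balance on cold side (adiabatic exchanger): Q = ṁ_c·Cp_c·(T_c,out − T_c,in)
T_c,out = -57.6 + 16743/(228 × 1.71) = -14.655 °C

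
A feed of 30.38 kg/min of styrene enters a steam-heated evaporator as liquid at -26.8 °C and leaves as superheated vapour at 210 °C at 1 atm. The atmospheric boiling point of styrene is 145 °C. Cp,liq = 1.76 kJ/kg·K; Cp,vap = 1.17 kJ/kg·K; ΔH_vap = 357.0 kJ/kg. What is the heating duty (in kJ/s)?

liquid -26.8→145 °C: 302.37 kJ/kg
vaporisation at 145 °C: 357 kJ/kg
vapour 145→210 °C: 76.05 kJ/kg
Δh = 302.37 + 357 + 76.05 = 735.42 kJ/kg
Q = ṁ·Δh = 30.38 kg/min × 735.42 kJ/kg = 22342 kJ/min
|Q| = 372.37 kW

Q = 372 kJ/s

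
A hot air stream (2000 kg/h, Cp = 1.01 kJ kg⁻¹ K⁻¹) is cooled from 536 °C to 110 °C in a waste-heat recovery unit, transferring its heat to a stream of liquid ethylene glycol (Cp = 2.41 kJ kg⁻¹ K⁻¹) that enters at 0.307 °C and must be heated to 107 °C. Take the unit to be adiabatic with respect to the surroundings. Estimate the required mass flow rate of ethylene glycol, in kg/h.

Heat released by hot stream: Q = 2000 × 1.01 × (536 − 110) = 860520 kJ/h
Energy balance on cold side (adiabatic exchanger): Q = ṁ_c·Cp_c·(T_c,out − T_c,in)
ṁ_c = 860520 / [2.41 × (107 − 0.307)] = 3346.6 kg/h

ṁ_c = 3350 kg/h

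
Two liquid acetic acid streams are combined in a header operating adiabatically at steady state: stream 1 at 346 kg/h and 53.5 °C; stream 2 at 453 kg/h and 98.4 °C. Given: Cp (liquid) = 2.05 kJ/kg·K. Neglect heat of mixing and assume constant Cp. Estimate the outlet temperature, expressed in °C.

T_out = 79.0 °C

Energy balance with Q = 0: Σ ṁᵢCp,ᵢ(T_out − Tᵢ) = 0
Σ ṁᵢCp,ᵢTᵢ = 346×2.05×53.5 + 453×2.05×98.4 = 129330
Σ ṁᵢCp,ᵢ = 346×2.05 + 453×2.05 = 1637.9
T_out = 129330 / 1637.9 = 78.956 °C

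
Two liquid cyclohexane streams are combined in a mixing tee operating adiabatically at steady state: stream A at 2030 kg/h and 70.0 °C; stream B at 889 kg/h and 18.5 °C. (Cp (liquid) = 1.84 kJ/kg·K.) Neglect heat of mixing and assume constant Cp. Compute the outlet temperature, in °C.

Adiabatic, steady state ⇒ Σ ṁᵢCp,ᵢ(T_out − Tᵢ) = 0
T_out = Σ ṁᵢCp,ᵢTᵢ / Σ ṁᵢCp,ᵢ
      = 291730 / 5371 = 54.315 °C

T_out = 54.3 °C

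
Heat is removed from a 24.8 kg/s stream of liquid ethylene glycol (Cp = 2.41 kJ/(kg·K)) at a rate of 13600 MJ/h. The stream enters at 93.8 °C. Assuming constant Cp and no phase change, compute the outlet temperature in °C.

T_out = 30.6 °C

Q = 13600 MJ/h = 3777.8 kJ/s
ΔT = Q/(ṁ·Cp) = 3777.8/(24.8×2.41) = 63.207 K
T_out = 93.8 − 63.207 = 30.593 °C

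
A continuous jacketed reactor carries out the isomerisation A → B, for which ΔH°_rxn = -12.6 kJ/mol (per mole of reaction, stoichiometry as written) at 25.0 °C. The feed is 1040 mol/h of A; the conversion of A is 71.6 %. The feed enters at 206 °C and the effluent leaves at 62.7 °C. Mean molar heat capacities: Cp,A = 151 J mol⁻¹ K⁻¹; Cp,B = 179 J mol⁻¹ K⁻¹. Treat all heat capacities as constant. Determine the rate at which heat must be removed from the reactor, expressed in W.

Q_out = 8640 W

Extent of reaction ξ = 0.716 × 1040 = 744.64 mol/h
Reaction term: ξ·ΔH°_rxn = 744.64 × -12.6 = -9382.5 kJ/h
Sensible, feed 206→25 °C: -28424 kJ/h
Outlet flows (mol/h): A 295.36, B 744.64
Sensible, products 25→62.7 °C: 6706.4 kJ/h
Q = ΔH = -31100 kJ/h = -8.639 kW
Heat removed = 8639 W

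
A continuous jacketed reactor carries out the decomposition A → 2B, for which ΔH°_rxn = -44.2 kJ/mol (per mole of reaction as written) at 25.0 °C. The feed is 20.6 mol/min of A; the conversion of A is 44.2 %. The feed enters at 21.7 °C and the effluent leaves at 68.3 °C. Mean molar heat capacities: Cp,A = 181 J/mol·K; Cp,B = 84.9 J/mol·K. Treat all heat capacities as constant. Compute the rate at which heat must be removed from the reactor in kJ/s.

Extent of reaction ξ = 0.442 × 20.6 = 9.1052 mol/min
Reaction term: ξ·ΔH°_rxn = 9.1052 × -44.2 = -402.45 kJ/min
Sensible, feed 21.7→25 °C: 12.304 kJ/min
Outlet flows (mol/min): A 11.495, B 18.21
Sensible, products 25→68.3 °C: 157.03 kJ/min
Q = ΔH = -233.11 kJ/min = -3.8852 kW
Heat removed = 3.8852 kJ/s

Q_out = 3.89 kJ/s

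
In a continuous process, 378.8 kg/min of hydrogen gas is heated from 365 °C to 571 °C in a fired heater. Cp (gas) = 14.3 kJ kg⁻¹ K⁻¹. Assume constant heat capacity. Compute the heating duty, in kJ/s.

Q = 18600 kJ/s

Q = ṁ·Cp·ΔT = 378.8 × 14.3 × (571 − 365) = 1.1159e+06 kJ/min
Converting: 1.1159e+06 / 60 s = 18598 kW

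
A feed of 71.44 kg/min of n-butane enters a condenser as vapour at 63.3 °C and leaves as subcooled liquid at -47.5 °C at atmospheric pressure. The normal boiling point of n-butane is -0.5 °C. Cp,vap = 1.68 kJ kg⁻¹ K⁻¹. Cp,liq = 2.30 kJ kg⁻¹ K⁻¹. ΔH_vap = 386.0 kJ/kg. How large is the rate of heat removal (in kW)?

vapour 63.3→-0.5 °C: -107.18 kJ/kg
condensation at -0.5 °C: -386 kJ/kg
liquid -0.5→-47.5 °C: -108.1 kJ/kg
Δh = -107.18 + -386 + -108.1 = -601.28 kJ/kg
Q = ṁ·Δh = 71.44 kg/min × -601.28 kJ/kg = -42956 kJ/min
|Q| = 715.93 kW

Q_c = 716 kW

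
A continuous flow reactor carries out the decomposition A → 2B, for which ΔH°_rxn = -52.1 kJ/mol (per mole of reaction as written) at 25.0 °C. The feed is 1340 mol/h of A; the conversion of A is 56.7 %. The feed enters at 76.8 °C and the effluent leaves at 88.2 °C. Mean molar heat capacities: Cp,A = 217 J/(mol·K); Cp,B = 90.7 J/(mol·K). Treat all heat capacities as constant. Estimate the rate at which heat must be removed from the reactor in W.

Extent of reaction ξ = 0.567 × 1340 = 759.78 mol/h
Reaction term: ξ·ΔH°_rxn = 759.78 × -52.1 = -39585 kJ/h
Sensible, feed 76.8→25 °C: -15062 kJ/h
Outlet flows (mol/h): A 580.22, B 1519.6
Sensible, products 25→88.2 °C: 16668 kJ/h
Q = ΔH = -37979 kJ/h = -10.55 kW
Heat removed = 10550 W

Q_out = 10500 W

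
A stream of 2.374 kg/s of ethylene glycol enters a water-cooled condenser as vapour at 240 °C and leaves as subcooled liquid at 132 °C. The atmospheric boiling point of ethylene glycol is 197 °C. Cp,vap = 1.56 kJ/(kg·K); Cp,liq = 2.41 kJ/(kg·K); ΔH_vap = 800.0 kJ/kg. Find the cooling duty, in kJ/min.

vapour 240→197 °C: -67.08 kJ/kg
condensation at 197 °C: -800 kJ/kg
liquid 197→132 °C: -156.65 kJ/kg
Δh = -67.08 + -800 + -156.65 = -1023.7 kJ/kg
Q = ṁ·Δh = 2.374 kg/s × -1023.7 kJ/kg = -2430.3 kJ/s
|Q| = 2430.3 kW = 145820 kJ/min

Q_c = 146000 kJ/min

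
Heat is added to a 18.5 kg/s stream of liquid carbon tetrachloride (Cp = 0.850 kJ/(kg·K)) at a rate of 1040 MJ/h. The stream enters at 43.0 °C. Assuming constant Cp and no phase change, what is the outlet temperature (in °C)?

Q = 1040 MJ/h = 288.89 kJ/s
ΔT = Q/(ṁ·Cp) = 288.89/(18.5×0.850) = 18.371 K
T_out = 43.0 + 18.371 = 61.371 °C

T_out = 61.4 °C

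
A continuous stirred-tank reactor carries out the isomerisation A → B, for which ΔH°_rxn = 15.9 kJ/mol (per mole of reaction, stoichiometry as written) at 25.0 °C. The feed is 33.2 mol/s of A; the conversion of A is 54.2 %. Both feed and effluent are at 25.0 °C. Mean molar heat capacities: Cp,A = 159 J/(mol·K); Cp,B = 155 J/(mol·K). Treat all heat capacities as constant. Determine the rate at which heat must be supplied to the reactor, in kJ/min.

Q_in = 17200 kJ/min

Extent of reaction ξ = 0.542 × 33.2 = 17.994 mol/s
Reaction term: ξ·ΔH°_rxn = 17.994 × 15.9 = 286.11 kJ/s
Q = ΔH = 286.11 kJ/s = 286.11 kW
Heat supplied = 17167 kJ/min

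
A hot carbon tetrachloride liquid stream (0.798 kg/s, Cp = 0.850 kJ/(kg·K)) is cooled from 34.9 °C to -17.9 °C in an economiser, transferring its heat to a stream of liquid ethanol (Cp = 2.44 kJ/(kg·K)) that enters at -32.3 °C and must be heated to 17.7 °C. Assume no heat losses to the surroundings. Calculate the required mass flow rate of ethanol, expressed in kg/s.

ṁ_c = 0.294 kg/s

Heat released by hot stream: Q = 0.798 × 0.850 × (34.9 − -17.9) = 35.814 kJ/s
Energy balance on cold side (adiabatic exchanger): Q = ṁ_c·Cp_c·(T_c,out − T_c,in)
ṁ_c = 35.814 / [2.44 × (17.7 − -32.3)] = 0.29356 kg/s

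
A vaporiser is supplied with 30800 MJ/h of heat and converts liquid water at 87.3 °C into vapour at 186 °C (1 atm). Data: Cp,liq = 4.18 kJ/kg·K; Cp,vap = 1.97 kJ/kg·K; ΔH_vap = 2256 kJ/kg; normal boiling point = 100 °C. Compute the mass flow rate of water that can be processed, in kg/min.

Δh = 4.18×(100−87.3) + 2256 + 1.97×(186−100) = 2478.5 kJ/kg
Q = 30800 MJ/h = 8555.6 kJ/s = 513330 kJ/min
ṁ = Q/Δh = 513330 / 2478.5 = 207.11 kg/min

ṁ = 207 kg/min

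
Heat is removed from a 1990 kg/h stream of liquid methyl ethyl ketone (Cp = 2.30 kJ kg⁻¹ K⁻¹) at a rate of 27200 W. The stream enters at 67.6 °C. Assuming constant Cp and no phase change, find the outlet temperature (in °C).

T_out = 46.2 °C

Q = 27200 W = 97920 kJ/h
ΔT = Q/(ṁ·Cp) = 97920/(1990×2.30) = 21.394 K
T_out = 67.6 − 21.394 = 46.206 °C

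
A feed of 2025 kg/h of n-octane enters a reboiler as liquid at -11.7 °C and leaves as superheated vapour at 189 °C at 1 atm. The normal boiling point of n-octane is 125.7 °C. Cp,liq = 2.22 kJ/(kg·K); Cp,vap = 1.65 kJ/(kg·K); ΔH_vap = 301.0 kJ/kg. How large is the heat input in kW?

Q = 400 kW

liquid -11.7→125.7 °C: 305.03 kJ/kg
vaporisation at 125.7 °C: 301 kJ/kg
vapour 125.7→189 °C: 104.44 kJ/kg
Δh = 305.03 + 301 + 104.44 = 710.47 kJ/kg
Q = ṁ·Δh = 2025 kg/h × 710.47 kJ/kg = 1.4387e+06 kJ/h
|Q| = 399.64 kW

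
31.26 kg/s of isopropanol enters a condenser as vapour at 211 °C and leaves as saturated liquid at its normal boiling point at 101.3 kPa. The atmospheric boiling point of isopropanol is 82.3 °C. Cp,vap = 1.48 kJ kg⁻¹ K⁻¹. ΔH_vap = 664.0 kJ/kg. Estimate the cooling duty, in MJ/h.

vapour 211→82.3 °C: -190.48 kJ/kg
condensation at 82.3 °C: -664 kJ/kg
Δh = -190.48 + -664 = -854.48 kJ/kg
Q = ṁ·Δh = 31.26 kg/s × -854.48 kJ/kg = -26711 kJ/s
|Q| = 26711 kW = 96159 MJ/h

Q_c = 96200 MJ/h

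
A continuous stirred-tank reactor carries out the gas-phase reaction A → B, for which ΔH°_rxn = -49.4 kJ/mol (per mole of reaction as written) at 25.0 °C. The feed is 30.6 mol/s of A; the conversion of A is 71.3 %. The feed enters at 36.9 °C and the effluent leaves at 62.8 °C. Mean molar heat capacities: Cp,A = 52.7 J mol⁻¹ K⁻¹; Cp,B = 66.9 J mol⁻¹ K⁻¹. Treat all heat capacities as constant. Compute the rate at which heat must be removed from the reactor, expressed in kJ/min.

Extent of reaction ξ = 0.713 × 30.6 = 21.818 mol/s
Reaction term: ξ·ΔH°_rxn = 21.818 × -49.4 = -1077.8 kJ/s
Sensible, feed 36.9→25 °C: -19.19 kJ/s
Outlet flows (mol/s): A 8.7822, B 21.818
Sensible, products 25→62.8 °C: 72.668 kJ/s
Q = ΔH = -1024.3 kJ/s = -1024.3 kW
Heat removed = 61459 kJ/min

Q_out = 61500 kJ/min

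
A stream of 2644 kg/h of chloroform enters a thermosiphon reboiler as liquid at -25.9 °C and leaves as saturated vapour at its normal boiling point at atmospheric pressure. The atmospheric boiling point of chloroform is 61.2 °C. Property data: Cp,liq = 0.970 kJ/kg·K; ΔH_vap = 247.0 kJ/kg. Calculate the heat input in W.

liquid -25.9→61.2 °C: 84.487 kJ/kg
vaporisation at 61.2 °C: 247 kJ/kg
Δh = 84.487 + 247 = 331.49 kJ/kg
Q = ṁ·Δh = 2644 kg/h × 331.49 kJ/kg = 876450 kJ/h
|Q| = 243.46 kW = 243460 W

Q = 243000 W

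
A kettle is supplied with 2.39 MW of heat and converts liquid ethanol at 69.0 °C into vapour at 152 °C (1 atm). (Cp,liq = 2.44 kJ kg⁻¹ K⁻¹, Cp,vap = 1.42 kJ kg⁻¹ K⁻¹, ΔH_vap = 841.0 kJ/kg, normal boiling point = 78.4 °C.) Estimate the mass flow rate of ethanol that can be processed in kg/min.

ṁ = 148 kg/min

Δh = 2.44×(78.4−69.0) + 841.0 + 1.42×(152−78.4) = 968.45 kJ/kg
Q = 2.39 MW = 2390 kJ/s = 143400 kJ/min
ṁ = Q/Δh = 143400 / 968.45 = 148.07 kg/min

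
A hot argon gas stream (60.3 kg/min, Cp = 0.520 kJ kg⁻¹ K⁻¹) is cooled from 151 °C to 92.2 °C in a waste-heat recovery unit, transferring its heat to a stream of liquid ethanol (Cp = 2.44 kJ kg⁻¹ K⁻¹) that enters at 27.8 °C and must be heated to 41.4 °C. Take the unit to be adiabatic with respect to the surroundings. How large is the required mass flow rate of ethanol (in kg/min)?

ṁ_c = 55.6 kg/min

Heat released by hot stream: Q = 60.3 × 0.520 × (151 − 92.2) = 1843.7 kJ/min
Energy balance on cold side (adiabatic exchanger): Q = ṁ_c·Cp_c·(T_c,out − T_c,in)
ṁ_c = 1843.7 / [2.44 × (41.4 − 27.8)] = 55.561 kg/min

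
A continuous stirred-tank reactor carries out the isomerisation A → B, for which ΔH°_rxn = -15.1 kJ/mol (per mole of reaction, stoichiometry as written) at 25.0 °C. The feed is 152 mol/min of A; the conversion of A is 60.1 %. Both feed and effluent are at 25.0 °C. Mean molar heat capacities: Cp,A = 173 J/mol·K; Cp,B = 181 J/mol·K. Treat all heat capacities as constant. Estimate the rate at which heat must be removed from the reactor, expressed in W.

Q_out = 23000 W

Extent of reaction ξ = 0.601 × 152 = 91.352 mol/min
Reaction term: ξ·ΔH°_rxn = 91.352 × -15.1 = -1379.4 kJ/min
Q = ΔH = -1379.4 kJ/min = -22.99 kW
Heat removed = 22990 W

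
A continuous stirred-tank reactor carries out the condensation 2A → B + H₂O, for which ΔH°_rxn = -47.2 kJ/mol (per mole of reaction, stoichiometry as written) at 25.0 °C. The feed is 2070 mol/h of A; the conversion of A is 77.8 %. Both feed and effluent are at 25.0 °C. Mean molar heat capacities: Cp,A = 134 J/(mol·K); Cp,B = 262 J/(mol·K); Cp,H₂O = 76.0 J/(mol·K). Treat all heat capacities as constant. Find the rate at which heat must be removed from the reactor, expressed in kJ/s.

Extent of reaction ξ = 0.778 × 2070 / 2 = 805.23 mol/h
Reaction term: ξ·ΔH°_rxn = 805.23 × -47.2 = -38007 kJ/h
Q = ΔH = -38007 kJ/h = -10.557 kW
Heat removed = 10.557 kJ/s

Q_out = 10.6 kJ/s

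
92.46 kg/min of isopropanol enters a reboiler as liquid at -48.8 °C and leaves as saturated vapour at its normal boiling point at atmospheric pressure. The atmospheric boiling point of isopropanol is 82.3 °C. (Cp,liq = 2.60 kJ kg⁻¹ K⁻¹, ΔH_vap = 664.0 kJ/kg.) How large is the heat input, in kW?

liquid -48.8→82.3 °C: 340.86 kJ/kg
vaporisation at 82.3 °C: 664 kJ/kg
Δh = 340.86 + 664 = 1004.9 kJ/kg
Q = ṁ·Δh = 92.46 kg/min × 1004.9 kJ/kg = 92909 kJ/min
|Q| = 1548.5 kW

Q = 1550 kW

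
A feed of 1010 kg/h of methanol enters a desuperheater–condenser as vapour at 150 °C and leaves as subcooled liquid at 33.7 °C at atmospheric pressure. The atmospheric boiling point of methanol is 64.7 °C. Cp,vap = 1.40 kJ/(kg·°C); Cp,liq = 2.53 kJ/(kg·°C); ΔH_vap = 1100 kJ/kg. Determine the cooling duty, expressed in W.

Q_c = 364000 W

vapour 150→64.7 °C: -119.42 kJ/kg
condensation at 64.7 °C: -1100 kJ/kg
liquid 64.7→33.7 °C: -78.43 kJ/kg
Δh = -119.42 + -1100 + -78.43 = -1297.8 kJ/kg
Q = ṁ·Δh = 1010 kg/h × -1297.8 kJ/kg = -1.3108e+06 kJ/h
|Q| = 364.12 kW = 364120 W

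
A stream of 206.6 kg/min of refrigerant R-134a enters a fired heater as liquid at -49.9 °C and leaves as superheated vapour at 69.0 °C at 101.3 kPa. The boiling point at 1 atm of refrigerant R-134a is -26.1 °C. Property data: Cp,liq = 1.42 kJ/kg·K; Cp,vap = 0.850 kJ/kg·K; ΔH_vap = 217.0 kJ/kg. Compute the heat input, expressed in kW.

liquid -49.9→-26.1 °C: 33.796 kJ/kg
vaporisation at -26.1 °C: 217 kJ/kg
vapour -26.1→69.0 °C: 80.835 kJ/kg
Δh = 33.796 + 217 + 80.835 = 331.63 kJ/kg
Q = ṁ·Δh = 206.6 kg/min × 331.63 kJ/kg = 68515 kJ/min
|Q| = 1141.9 kW

Q = 1140 kW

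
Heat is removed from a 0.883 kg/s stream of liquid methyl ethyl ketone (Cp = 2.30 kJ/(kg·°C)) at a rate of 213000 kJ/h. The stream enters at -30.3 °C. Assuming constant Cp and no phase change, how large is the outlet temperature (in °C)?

Q = 213000 kJ/h = 59.167 kJ/s
ΔT = Q/(ṁ·Cp) = 59.167/(0.883×2.30) = 29.133 K
T_out = -30.3 − 29.133 = -59.433 °C

T_out = -59.4 °C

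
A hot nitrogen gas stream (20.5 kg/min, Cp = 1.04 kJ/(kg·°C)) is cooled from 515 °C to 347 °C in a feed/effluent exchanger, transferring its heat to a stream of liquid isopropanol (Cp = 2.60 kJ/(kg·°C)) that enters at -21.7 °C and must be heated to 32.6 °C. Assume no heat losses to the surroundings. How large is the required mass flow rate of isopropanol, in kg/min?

ṁ_c = 25.4 kg/min

Heat released by hot stream: Q = 20.5 × 1.04 × (515 − 347) = 3581.8 kJ/min
Energy balance on cold side (adiabatic exchanger): Q = ṁ_c·Cp_c·(T_c,out − T_c,in)
ṁ_c = 3581.8 / [2.60 × (32.6 − -21.7)] = 25.37 kg/min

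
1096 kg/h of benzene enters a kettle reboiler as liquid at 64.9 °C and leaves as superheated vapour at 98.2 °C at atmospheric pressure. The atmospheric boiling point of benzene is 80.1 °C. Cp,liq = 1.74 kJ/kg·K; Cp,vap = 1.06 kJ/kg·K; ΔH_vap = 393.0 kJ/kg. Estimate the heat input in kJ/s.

Q = 134 kJ/s

liquid 64.9→80.1 °C: 26.448 kJ/kg
vaporisation at 80.1 °C: 393 kJ/kg
vapour 80.1→98.2 °C: 19.186 kJ/kg
Δh = 26.448 + 393 + 19.186 = 438.63 kJ/kg
Q = ṁ·Δh = 1096 kg/h × 438.63 kJ/kg = 480740 kJ/h
|Q| = 133.54 kW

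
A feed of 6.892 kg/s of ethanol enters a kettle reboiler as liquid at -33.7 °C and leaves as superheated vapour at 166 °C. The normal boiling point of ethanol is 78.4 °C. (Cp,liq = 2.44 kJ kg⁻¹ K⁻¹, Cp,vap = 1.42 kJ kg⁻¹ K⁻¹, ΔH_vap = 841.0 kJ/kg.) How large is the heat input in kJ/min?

liquid -33.7→78.4 °C: 273.52 kJ/kg
vaporisation at 78.4 °C: 841 kJ/kg
vapour 78.4→166 °C: 124.39 kJ/kg
Δh = 273.52 + 841 + 124.39 = 1238.9 kJ/kg
Q = ṁ·Δh = 6.892 kg/s × 1238.9 kJ/kg = 8538.6 kJ/s
|Q| = 8538.6 kW = 512320 kJ/min

Q = 512000 kJ/min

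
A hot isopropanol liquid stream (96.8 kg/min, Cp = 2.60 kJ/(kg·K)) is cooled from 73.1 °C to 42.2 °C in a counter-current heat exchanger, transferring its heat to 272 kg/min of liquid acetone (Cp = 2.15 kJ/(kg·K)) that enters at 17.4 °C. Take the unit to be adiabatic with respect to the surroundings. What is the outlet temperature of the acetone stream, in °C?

Heat released by hot stream: Q = 96.8 × 2.60 × (73.1 − 42.2) = 7776.9 kJ/min
Energy balance on cold side (adiabatic exchanger): Q = ṁ_c·Cp_c·(T_c,out − T_c,in)
T_c,out = 17.4 + 7776.9/(272 × 2.15) = 30.698 °C

T_c,out = 30.7 °C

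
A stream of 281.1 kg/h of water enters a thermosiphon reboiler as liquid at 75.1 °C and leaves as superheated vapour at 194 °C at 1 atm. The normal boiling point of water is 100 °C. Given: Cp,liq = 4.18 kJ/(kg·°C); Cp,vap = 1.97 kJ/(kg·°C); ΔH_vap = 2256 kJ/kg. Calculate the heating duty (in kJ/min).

liquid 75.1→100 °C: 104.08 kJ/kg
vaporisation at 100 °C: 2256 kJ/kg
vapour 100→194 °C: 185.18 kJ/kg
Δh = 104.08 + 2256 + 185.18 = 2545.3 kJ/kg
Q = ṁ·Δh = 281.1 kg/h × 2545.3 kJ/kg = 715470 kJ/h
|Q| = 198.74 kW = 11925 kJ/min

Q = 11900 kJ/min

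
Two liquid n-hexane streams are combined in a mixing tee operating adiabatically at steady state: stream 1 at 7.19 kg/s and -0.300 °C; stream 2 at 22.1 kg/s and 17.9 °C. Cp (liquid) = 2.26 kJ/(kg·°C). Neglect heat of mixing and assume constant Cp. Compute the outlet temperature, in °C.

T_out = 13.4 °C

Energy balance with Q = 0: Σ ṁᵢCp,ᵢ(T_out − Tᵢ) = 0
Σ ṁᵢCp,ᵢTᵢ = 7.19×2.26×-0.300 + 22.1×2.26×17.9 = 889.16
Σ ṁᵢCp,ᵢ = 7.19×2.26 + 22.1×2.26 = 66.195
T_out = 889.16 / 66.195 = 13.432 °C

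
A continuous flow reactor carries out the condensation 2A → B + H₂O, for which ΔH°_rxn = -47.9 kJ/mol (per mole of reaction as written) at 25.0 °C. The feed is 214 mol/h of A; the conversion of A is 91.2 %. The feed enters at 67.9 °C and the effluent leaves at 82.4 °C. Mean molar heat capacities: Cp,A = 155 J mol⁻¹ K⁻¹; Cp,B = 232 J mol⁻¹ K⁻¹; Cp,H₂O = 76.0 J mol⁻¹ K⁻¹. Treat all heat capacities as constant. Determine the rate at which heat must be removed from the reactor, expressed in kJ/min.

Extent of reaction ξ = 0.912 × 214 / 2 = 97.584 mol/h
Reaction term: ξ·ΔH°_rxn = 97.584 × -47.9 = -4674.3 kJ/h
Sensible, feed 67.9→25 °C: -1423 kJ/h
Outlet flows (mol/h): A 18.832, B 97.584, H₂O 97.584
Sensible, products 25→82.4 °C: 1892.8 kJ/h
Q = ΔH = -4204.5 kJ/h = -1.1679 kW
Heat removed = 70.075 kJ/min

Q_out = 70.1 kJ/min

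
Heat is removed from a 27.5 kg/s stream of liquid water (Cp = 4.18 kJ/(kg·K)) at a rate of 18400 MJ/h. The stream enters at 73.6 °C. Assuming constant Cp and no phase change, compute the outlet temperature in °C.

T_out = 29.1 °C

Q = 18400 MJ/h = 5111.1 kJ/s
ΔT = Q/(ṁ·Cp) = 5111.1/(27.5×4.18) = 44.464 K
T_out = 73.6 − 44.464 = 29.136 °C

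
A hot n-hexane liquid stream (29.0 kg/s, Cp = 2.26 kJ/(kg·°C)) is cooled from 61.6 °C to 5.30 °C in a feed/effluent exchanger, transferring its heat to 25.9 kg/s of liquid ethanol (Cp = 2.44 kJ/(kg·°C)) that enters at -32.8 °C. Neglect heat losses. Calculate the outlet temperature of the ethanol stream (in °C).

Heat released by hot stream: Q = 29.0 × 2.26 × (61.6 − 5.30) = 3689.9 kJ/s
Energy balance on cold side (adiabatic exchanger): Q = ṁ_c·Cp_c·(T_c,out − T_c,in)
T_c,out = -32.8 + 3689.9/(25.9 × 2.44) = 25.588 °C

T_c,out = 25.6 °C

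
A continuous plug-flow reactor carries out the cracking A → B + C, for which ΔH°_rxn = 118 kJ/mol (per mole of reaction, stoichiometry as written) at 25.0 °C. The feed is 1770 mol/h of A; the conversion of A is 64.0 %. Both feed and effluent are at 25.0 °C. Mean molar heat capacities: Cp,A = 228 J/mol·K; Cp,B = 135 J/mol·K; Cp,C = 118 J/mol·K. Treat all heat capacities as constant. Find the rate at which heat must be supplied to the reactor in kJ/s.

Q_in = 37.1 kJ/s

Extent of reaction ξ = 0.640 × 1770 = 1132.8 mol/h
Reaction term: ξ·ΔH°_rxn = 1132.8 × 118 = 133670 kJ/h
Q = ΔH = 133670 kJ/h = 37.131 kW
Heat supplied = 37.131 kJ/s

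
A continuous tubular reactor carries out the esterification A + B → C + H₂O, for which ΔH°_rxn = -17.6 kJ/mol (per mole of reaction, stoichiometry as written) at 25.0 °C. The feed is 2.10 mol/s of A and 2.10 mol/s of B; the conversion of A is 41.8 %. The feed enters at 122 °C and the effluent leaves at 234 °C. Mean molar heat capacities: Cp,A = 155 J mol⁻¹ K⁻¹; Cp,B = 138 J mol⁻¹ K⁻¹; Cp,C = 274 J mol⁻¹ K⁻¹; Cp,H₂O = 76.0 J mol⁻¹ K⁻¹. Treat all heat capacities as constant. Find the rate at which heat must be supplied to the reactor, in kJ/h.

Extent of reaction ξ = 0.418 × 2.10 = 0.8778 mol/s
Reaction term: ξ·ΔH°_rxn = 0.8778 × -17.6 = -15.449 kJ/s
Sensible, feed 122→25 °C: -59.684 kJ/s
Outlet flows (mol/s): A 1.2222, B 1.2222, C 0.8778, H₂O 0.8778
Sensible, products 25→234 °C: 139.05 kJ/s
Q = ΔH = 63.922 kJ/s = 63.922 kW
Heat supplied = 230120 kJ/h

Q_in = 230000 kJ/h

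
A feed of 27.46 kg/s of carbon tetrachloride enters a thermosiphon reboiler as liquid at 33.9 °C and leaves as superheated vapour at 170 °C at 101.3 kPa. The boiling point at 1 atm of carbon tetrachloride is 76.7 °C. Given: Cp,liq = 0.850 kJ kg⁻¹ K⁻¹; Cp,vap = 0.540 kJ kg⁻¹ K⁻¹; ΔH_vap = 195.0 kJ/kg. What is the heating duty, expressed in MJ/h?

Q = 27900 MJ/h

liquid 33.9→76.7 °C: 36.38 kJ/kg
vaporisation at 76.7 °C: 195 kJ/kg
vapour 76.7→170 °C: 50.382 kJ/kg
Δh = 36.38 + 195 + 50.382 = 281.76 kJ/kg
Q = ṁ·Δh = 27.46 kg/s × 281.76 kJ/kg = 7737.2 kJ/s
|Q| = 7737.2 kW = 27854 MJ/h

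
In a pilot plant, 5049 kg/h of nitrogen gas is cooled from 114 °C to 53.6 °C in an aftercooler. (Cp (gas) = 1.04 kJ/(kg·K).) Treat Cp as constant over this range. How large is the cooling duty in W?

Q = ṁ·Cp·ΔT = 5049 × 1.04 × (53.6 − 114) = -317160 kJ/h
Converting: 317160 / 3600 s = 88.099 kW
Cooling duty = 88099 W

Q_c = 88100 W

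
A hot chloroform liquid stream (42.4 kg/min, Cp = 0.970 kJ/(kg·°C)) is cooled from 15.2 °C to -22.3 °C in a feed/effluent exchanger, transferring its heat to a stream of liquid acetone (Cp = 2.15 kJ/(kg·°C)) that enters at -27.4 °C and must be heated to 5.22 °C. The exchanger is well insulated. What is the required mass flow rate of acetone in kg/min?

Heat released by hot stream: Q = 42.4 × 0.970 × (15.2 − -22.3) = 1542.3 kJ/min
Energy balance on cold side (adiabatic exchanger): Q = ṁ_c·Cp_c·(T_c,out − T_c,in)
ṁ_c = 1542.3 / [2.15 × (5.22 − -27.4)] = 21.991 kg/min

ṁ_c = 22.0 kg/min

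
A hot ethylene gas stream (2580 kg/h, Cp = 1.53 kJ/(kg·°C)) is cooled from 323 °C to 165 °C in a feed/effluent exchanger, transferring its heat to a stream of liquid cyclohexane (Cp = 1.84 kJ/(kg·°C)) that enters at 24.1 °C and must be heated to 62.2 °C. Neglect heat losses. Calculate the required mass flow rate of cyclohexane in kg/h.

ṁ_c = 8900 kg/h

Heat released by hot stream: Q = 2580 × 1.53 × (323 − 165) = 623690 kJ/h
Energy balance on cold side (adiabatic exchanger): Q = ṁ_c·Cp_c·(T_c,out − T_c,in)
ṁ_c = 623690 / [1.84 × (62.2 − 24.1)] = 8896.6 kg/h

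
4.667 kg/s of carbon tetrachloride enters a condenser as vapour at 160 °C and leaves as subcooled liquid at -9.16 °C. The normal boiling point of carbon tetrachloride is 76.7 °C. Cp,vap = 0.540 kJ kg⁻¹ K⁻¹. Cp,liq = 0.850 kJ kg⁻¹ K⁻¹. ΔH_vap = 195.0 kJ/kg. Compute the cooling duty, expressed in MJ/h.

Q_c = 5260 MJ/h

vapour 160→76.7 °C: -44.982 kJ/kg
condensation at 76.7 °C: -195 kJ/kg
liquid 76.7→-9.16 °C: -72.981 kJ/kg
Δh = -44.982 + -195 + -72.981 = -312.96 kJ/kg
Q = ṁ·Δh = 4.667 kg/s × -312.96 kJ/kg = -1460.6 kJ/s
|Q| = 1460.6 kW = 5258.2 MJ/h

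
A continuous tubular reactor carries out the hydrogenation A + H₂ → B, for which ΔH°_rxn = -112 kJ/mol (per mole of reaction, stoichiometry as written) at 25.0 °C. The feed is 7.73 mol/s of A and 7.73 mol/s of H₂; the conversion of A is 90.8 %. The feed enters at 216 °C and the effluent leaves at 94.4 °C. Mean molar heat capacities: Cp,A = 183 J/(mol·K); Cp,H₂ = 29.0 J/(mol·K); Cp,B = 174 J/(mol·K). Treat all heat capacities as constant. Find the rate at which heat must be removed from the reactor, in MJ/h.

Extent of reaction ξ = 0.908 × 7.73 = 7.0188 mol/s
Reaction term: ξ·ΔH°_rxn = 7.0188 × -112 = -786.11 kJ/s
Sensible, feed 216→25 °C: -313 kJ/s
Outlet flows (mol/s): A 0.71116, H₂ 0.71116, B 7.0188
Sensible, products 25→94.4 °C: 95.22 kJ/s
Q = ΔH = -1003.9 kJ/s = -1003.9 kW
Heat removed = 3614 MJ/h

Q_out = 3610 MJ/h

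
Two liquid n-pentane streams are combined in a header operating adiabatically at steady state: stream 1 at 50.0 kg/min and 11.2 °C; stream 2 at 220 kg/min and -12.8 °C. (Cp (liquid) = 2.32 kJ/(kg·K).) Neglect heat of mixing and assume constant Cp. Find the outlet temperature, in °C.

T_out = -8.36 °C

No heat crosses the boundary, so H_out = H_in.
Σ ṁᵢCp,ᵢTᵢ = 50.0×2.32×11.2 + 220×2.32×-12.8 = -5233.9
Σ ṁᵢCp,ᵢ = 50.0×2.32 + 220×2.32 = 626.4
T_out = -5233.9 / 626.4 = -8.3556 °C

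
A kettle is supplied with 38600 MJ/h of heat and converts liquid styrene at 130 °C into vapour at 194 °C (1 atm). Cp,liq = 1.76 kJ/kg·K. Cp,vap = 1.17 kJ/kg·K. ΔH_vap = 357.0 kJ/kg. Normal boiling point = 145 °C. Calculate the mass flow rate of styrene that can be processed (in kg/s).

ṁ = 24.3 kg/s

Δh = 1.76×(145−130) + 357.0 + 1.17×(194−145) = 440.73 kJ/kg
Q = 38600 MJ/h = 10722 kJ/s = 10722 kJ/s
ṁ = Q/Δh = 10722 / 440.73 = 24.328 kg/s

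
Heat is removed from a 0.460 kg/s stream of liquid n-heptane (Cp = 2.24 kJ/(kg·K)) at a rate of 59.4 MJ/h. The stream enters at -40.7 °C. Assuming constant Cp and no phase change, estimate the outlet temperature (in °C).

Q = 59.4 MJ/h = 16.5 kJ/s
ΔT = Q/(ṁ·Cp) = 16.5/(0.460×2.24) = 16.013 K
T_out = -40.7 − 16.013 = -56.713 °C

T_out = -56.7 °C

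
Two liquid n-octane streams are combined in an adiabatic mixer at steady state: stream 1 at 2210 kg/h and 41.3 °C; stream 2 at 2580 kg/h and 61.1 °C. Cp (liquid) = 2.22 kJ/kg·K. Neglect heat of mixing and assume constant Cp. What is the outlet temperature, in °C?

Energy balance with Q = 0: Σ ṁᵢCp,ᵢ(T_out − Tᵢ) = 0
T_out = Σ ṁᵢCp,ᵢTᵢ / Σ ṁᵢCp,ᵢ
      = 552580 / 10634 = 51.965 °C

T_out = 52.0 °C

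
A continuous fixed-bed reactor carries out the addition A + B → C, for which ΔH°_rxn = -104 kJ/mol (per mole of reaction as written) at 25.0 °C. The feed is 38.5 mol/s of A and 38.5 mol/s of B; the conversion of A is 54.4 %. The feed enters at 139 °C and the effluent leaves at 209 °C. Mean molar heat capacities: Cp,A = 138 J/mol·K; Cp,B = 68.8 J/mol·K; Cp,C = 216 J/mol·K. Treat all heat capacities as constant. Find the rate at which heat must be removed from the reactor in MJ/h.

Extent of reaction ξ = 0.544 × 38.5 = 20.944 mol/s
Reaction term: ξ·ΔH°_rxn = 20.944 × -104 = -2178.2 kJ/s
Sensible, feed 139→25 °C: -907.65 kJ/s
Outlet flows (mol/s): A 17.556, B 17.556, C 20.944
Sensible, products 25→209 °C: 1500.4 kJ/s
Q = ΔH = -1585.4 kJ/s = -1585.4 kW
Heat removed = 5707.4 MJ/h

Q_out = 5710 MJ/h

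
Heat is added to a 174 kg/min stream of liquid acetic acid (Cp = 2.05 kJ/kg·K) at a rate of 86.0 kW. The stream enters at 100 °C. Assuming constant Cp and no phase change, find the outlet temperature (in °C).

T_out = 114 °C

Q = 86.0 kW = 5160 kJ/min
ΔT = Q/(ṁ·Cp) = 5160/(174×2.05) = 14.466 K
T_out = 100 + 14.466 = 114.47 °C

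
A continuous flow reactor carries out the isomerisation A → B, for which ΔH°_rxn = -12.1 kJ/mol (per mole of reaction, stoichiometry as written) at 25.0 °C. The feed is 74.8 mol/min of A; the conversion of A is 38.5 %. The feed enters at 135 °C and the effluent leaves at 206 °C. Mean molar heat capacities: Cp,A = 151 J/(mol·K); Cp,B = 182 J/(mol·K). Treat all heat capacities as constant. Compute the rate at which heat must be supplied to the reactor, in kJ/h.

Q_in = 36900 kJ/h

Extent of reaction ξ = 0.385 × 74.8 = 28.798 mol/min
Reaction term: ξ·ΔH°_rxn = 28.798 × -12.1 = -348.46 kJ/min
Sensible, feed 135→25 °C: -1242.4 kJ/min
Outlet flows (mol/min): A 46.002, B 28.798
Sensible, products 25→206 °C: 2205.9 kJ/min
Q = ΔH = 615.06 kJ/min = 10.251 kW
Heat supplied = 36904 kJ/h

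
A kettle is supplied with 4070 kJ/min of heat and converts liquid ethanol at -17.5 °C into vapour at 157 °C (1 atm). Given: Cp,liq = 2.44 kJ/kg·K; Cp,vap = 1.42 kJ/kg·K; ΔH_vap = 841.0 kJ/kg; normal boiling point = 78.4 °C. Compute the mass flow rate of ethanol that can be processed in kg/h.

Δh = 2.44×(78.4−-17.5) + 841.0 + 1.42×(157−78.4) = 1186.6 kJ/kg
Q = 4070 kJ/min = 67.833 kJ/s = 244200 kJ/h
ṁ = Q/Δh = 244200 / 1186.6 = 205.8 kg/h

ṁ = 206 kg/h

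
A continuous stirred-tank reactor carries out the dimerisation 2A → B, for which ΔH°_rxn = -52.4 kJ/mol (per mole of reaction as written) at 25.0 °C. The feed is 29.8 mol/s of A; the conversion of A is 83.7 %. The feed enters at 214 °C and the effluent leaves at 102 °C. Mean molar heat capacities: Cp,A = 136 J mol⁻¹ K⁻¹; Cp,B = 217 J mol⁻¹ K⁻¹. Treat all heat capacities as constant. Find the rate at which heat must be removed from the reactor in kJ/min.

Q_out = 69600 kJ/min

Extent of reaction ξ = 0.837 × 29.8 / 2 = 12.471 mol/s
Reaction term: ξ·ΔH°_rxn = 12.471 × -52.4 = -653.5 kJ/s
Sensible, feed 214→25 °C: -765.98 kJ/s
Outlet flows (mol/s): A 4.8574, B 12.471
Sensible, products 25→102 °C: 259.25 kJ/s
Q = ΔH = -1160.2 kJ/s = -1160.2 kW
Heat removed = 69614 kJ/min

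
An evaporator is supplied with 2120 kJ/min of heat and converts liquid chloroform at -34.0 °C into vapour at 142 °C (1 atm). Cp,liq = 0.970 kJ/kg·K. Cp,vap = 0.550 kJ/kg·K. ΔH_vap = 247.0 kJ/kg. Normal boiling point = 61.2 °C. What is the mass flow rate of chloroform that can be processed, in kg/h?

ṁ = 331 kg/h

Δh = 0.970×(61.2−-34.0) + 247.0 + 0.550×(142−61.2) = 383.78 kJ/kg
Q = 2120 kJ/min = 35.333 kJ/s = 127200 kJ/h
ṁ = Q/Δh = 127200 / 383.78 = 331.44 kg/h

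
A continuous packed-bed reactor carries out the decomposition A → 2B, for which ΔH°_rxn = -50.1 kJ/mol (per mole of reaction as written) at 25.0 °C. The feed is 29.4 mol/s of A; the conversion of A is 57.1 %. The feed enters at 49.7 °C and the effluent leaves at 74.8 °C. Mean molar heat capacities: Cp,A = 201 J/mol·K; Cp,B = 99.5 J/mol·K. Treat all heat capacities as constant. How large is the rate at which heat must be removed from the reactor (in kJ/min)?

Extent of reaction ξ = 0.571 × 29.4 = 16.787 mol/s
Reaction term: ξ·ΔH°_rxn = 16.787 × -50.1 = -841.05 kJ/s
Sensible, feed 49.7→25 °C: -145.96 kJ/s
Outlet flows (mol/s): A 12.613, B 33.575
Sensible, products 25→74.8 °C: 292.62 kJ/s
Q = ΔH = -694.39 kJ/s = -694.39 kW
Heat removed = 41664 kJ/min

Q_out = 41700 kJ/min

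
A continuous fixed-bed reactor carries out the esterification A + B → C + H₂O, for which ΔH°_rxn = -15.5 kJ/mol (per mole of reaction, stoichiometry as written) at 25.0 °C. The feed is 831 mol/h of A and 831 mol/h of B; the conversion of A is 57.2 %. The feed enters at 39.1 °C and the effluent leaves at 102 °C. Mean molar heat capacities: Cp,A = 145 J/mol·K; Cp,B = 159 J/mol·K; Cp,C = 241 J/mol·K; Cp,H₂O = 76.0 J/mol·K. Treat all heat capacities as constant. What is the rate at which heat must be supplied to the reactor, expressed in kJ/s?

Extent of reaction ξ = 0.572 × 831 = 475.33 mol/h
Reaction term: ξ·ΔH°_rxn = 475.33 × -15.5 = -7367.6 kJ/h
Sensible, feed 39.1→25 °C: -3562 kJ/h
Outlet flows (mol/h): A 355.67, B 355.67, C 475.33, H₂O 475.33
Sensible, products 25→102 °C: 19928 kJ/h
Q = ΔH = 8998.2 kJ/h = 2.4995 kW
Heat supplied = 2.4995 kJ/s

Q_in = 2.50 kJ/s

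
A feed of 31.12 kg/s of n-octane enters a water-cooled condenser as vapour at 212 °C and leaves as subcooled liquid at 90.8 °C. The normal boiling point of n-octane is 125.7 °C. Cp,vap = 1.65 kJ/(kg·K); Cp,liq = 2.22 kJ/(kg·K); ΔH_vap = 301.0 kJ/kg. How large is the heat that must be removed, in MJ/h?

vapour 212→125.7 °C: -142.39 kJ/kg
condensation at 125.7 °C: -301 kJ/kg
liquid 125.7→90.8 °C: -77.478 kJ/kg
Δh = -142.39 + -301 + -77.478 = -520.87 kJ/kg
Q = ṁ·Δh = 31.12 kg/s × -520.87 kJ/kg = -16210 kJ/s
|Q| = 16210 kW = 58354 MJ/h

Q_c = 58400 MJ/h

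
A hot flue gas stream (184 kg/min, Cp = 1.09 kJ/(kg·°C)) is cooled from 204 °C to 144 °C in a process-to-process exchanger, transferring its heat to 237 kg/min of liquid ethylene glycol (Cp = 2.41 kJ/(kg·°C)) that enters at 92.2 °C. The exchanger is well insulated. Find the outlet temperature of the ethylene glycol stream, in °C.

T_c,out = 113 °C

Heat released by hot stream: Q = 184 × 1.09 × (204 − 144) = 12034 kJ/min
Energy balance on cold side (adiabatic exchanger): Q = ṁ_c·Cp_c·(T_c,out − T_c,in)
T_c,out = 92.2 + 12034/(237 × 2.41) = 113.27 °C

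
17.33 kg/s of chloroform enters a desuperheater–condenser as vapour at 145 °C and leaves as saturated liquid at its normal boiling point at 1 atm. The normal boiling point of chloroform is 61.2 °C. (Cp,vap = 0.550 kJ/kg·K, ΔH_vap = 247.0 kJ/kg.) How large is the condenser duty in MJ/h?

vapour 145→61.2 °C: -46.09 kJ/kg
condensation at 61.2 °C: -247 kJ/kg
Δh = -46.09 + -247 = -293.09 kJ/kg
Q = ṁ·Δh = 17.33 kg/s × -293.09 kJ/kg = -5079.2 kJ/s
|Q| = 5079.2 kW = 18285 MJ/h

Q_c = 18300 MJ/h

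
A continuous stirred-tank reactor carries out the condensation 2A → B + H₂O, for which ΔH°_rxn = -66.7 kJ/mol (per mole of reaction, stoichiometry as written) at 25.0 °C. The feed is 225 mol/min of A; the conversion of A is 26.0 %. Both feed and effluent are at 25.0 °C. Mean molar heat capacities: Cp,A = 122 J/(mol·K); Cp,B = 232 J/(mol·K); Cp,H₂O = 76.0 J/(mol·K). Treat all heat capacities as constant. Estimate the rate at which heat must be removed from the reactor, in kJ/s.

Extent of reaction ξ = 0.260 × 225 / 2 = 29.25 mol/min
Reaction term: ξ·ΔH°_rxn = 29.25 × -66.7 = -1951 kJ/min
Q = ΔH = -1951 kJ/min = -32.516 kW
Heat removed = 32.516 kJ/s

Q_out = 32.5 kJ/s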